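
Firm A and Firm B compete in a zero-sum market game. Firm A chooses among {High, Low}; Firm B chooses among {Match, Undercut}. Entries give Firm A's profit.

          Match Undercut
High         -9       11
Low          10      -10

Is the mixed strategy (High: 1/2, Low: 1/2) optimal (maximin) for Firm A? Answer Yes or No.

Against Match this mix gives (1/2)·(-9) + (1/2)·10 = 1/2.
Against Undercut this mix gives (1/2)·11 + (1/2)·(-10) = 1/2.
All of Firm B's active replies (Match, Undercut) yield 1/2, and no column does worse for Firm A. The mix makes Firm B indifferent and guarantees 1/2, so it is optimal.

Yes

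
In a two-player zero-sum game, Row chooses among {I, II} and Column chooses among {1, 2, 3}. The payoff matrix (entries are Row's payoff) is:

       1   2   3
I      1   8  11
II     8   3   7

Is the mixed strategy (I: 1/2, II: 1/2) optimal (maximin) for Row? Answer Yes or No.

No

Against 1 this mix gives (1/2)·1 + (1/2)·8 = 9/2.
Against 2 this mix gives (1/2)·8 + (1/2)·3 = 11/2.
Against 3 this mix gives (1/2)·11 + (1/2)·7 = 9.
Column will play 1, holding Row to 9/2. Shifting weight toward the row that does better against 1 would raise this floor (the equalizing mix achieves 61/12 against both 1 and 2), so the proposed strategy is not optimal.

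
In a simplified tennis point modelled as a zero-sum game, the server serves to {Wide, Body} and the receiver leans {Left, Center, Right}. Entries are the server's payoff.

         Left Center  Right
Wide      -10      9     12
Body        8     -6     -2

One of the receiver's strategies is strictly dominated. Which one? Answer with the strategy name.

Right

Center holds the server's payoff strictly below Right in every row: 9 < 12, -6 < -2.
So Right is strictly dominated for the receiver.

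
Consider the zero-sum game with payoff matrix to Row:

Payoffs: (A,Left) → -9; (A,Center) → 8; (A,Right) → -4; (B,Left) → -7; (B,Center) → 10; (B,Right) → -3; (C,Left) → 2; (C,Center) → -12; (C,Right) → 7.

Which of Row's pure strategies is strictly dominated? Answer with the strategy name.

A

B gives a strictly higher payoff than A against every column: -7 > -9, 10 > 8, -3 > -4.
So A is strictly dominated and Row never plays it.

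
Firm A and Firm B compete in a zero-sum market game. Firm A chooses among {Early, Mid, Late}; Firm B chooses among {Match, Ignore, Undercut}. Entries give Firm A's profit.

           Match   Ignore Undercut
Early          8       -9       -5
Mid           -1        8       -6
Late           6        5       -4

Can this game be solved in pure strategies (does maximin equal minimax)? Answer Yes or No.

Yes

Row minima: Early → -9, Mid → -6, Late → -4; maximin = -4.
Column maxima: Match → 8, Ignore → 8, Undercut → -4; minimax = -4.
maximin = minimax = -4, so a saddle point exists.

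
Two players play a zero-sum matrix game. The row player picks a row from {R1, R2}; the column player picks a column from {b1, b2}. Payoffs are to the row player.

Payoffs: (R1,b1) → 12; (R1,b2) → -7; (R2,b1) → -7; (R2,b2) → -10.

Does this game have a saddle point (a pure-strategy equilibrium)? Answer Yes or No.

Yes

Row minima: R1 → -7, R2 → -10; maximin = -7.
Column maxima: b1 → 12, b2 → -7; minimax = -7.
maximin = minimax = -7, so a saddle point exists.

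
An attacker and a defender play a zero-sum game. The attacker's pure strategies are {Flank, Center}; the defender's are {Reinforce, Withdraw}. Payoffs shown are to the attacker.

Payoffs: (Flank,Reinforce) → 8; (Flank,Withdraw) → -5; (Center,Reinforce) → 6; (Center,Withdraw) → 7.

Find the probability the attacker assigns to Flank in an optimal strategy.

1/14

Row minima: Flank → -5, Center → 6; maximin = 6.
Column maxima: Reinforce → 8, Withdraw → 7; minimax = 7.
6 ≠ 7, so there is no saddle point; optimal play is mixed.
Let the attacker play Flank with probability p. Expected payoff against Reinforce: 8p + 6(1−p) = 2p + 6; against Withdraw: (-5)p + 7(1−p) = −12p + 7.
Setting these equal: 2p + 6 = −12p + 7 ⇒ 14p = 1 ⇒ p = 1/14, and the value is (2)·(1/14) + 6 = 43/7.
For the defender: with q = P(Reinforce), equating Flank's and Center's payoffs gives 13q − 5 = −q + 7 ⇒ q = 6/7.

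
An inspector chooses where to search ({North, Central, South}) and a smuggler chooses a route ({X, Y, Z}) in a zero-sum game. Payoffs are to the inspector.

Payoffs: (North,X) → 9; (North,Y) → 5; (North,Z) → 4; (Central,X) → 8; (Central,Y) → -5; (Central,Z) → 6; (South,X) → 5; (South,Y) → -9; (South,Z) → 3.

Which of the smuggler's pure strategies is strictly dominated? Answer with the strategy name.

Y holds the inspector's payoff strictly below X in every row: 5 < 9, -5 < 8, -9 < 5.
So X is strictly dominated for the smuggler.

X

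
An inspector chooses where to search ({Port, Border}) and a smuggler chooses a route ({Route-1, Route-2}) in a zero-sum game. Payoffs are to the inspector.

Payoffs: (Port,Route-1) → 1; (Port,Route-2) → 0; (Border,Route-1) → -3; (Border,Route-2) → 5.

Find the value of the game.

Row minima: Port → 0, Border → -3; maximin = 0.
Column maxima: Route-1 → 1, Route-2 → 5; minimax = 1.
0 ≠ 1, so there is no saddle point; optimal play is mixed.
Let the inspector play Port with probability p. Expected payoff against Route-1: 1p + (-3)(1−p) = 4p − 3; against Route-2: 0p + 5(1−p) = −5p + 5.
Setting these equal: 4p − 3 = −5p + 5 ⇒ 9p = 8 ⇒ p = 8/9, and the value is (4)·(8/9) − 3 = 5/9.
For the smuggler: with q = P(Route-1), equating Port's and Border's payoffs gives q = −8q + 5 ⇒ q = 5/9.

5/9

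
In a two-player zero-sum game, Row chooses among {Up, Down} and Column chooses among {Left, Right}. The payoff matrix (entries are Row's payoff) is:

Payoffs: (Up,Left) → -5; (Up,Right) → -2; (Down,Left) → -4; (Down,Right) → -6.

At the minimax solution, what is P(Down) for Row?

Row minima: Up → -5, Down → -6; maximin = -5.
Column maxima: Left → -4, Right → -2; minimax = -4.
-5 ≠ -4, so there is no saddle point; optimal play is mixed.
Let Row play Up with probability p. Expected payoff against Left: (-5)p + (-4)(1−p) = −p − 4; against Right: (-2)p + (-6)(1−p) = 4p − 6.
Setting these equal: −p − 4 = 4p − 6 ⇒ −5p = -2 ⇒ p = 2/5, and the value is (-1)·(2/5) − 4 = -22/5.
For Column: with q = P(Left), equating Up's and Down's payoffs gives −3q − 2 = 2q − 6 ⇒ q = 4/5.

3/5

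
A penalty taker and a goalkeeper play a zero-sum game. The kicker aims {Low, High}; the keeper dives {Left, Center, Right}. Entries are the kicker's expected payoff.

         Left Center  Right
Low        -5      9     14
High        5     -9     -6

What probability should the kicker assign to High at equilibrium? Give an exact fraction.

1/2

Row minima: Low → -5, High → -9; maximin = -5.
Column maxima: Left → 5, Center → 9, Right → 14; minimax = 5.
-5 ≠ 5, so there is no saddle point; optimal play is mixed.
Right is strictly dominated by Center (it gives the kicker strictly more in every row), so the keeper never plays it.
On the remaining 2×2 (Low, High vs Left, Center):
Let the kicker play Low with probability p. Expected payoff against Left: (-5)p + 5(1−p) = −10p + 5; against Center: 9p + (-9)(1−p) = 18p − 9.
Setting these equal: −10p + 5 = 18p − 9 ⇒ −28p = -14 ⇒ p = 1/2, and the value is (-10)·(1/2) + 5 = 0.
For the keeper: with q = P(Left), equating Low's and High's payoffs gives −14q + 9 = 14q − 9 ⇒ q = 9/14.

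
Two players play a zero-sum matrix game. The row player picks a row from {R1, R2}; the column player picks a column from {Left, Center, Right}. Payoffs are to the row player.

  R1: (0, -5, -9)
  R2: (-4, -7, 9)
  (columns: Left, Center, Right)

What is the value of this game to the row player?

Row minima: R1 → -9, R2 → -7; maximin = -7.
Column maxima: Left → 0, Center → -5, Right → 9; minimax = -5.
-7 ≠ -5, so there is no saddle point; optimal play is mixed.
Left is strictly dominated by Center (it gives the row player strictly more in every row), so the column player never plays it.
On the remaining 2×2 (R1, R2 vs Center, Right):
Let the row player play R1 with probability p. Expected payoff against Center: (-5)p + (-7)(1−p) = 2p − 7; against Right: (-9)p + 9(1−p) = −18p + 9.
Setting these equal: 2p − 7 = −18p + 9 ⇒ 20p = 16 ⇒ p = 4/5, and the value is (2)·(4/5) − 7 = -27/5.
For the column player: with q = P(Center), equating R1's and R2's payoffs gives 4q − 9 = −16q + 9 ⇒ q = 9/10.

-27/5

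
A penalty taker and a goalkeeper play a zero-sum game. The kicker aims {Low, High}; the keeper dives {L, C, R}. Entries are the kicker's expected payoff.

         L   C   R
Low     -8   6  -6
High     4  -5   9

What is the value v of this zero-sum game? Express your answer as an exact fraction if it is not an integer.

-16/23

Row minima: Low → -8, High → -5; maximin = -5.
Column maxima: L → 4, C → 6, R → 9; minimax = 4.
-5 ≠ 4, so there is no saddle point; optimal play is mixed.
R is strictly dominated by L (it gives the kicker strictly more in every row), so the keeper never plays it.
On the remaining 2×2 (Low, High vs L, C):
Let the kicker play Low with probability p. Expected payoff against L: (-8)p + 4(1−p) = −12p + 4; against C: 6p + (-5)(1−p) = 11p − 5.
Setting these equal: −12p + 4 = 11p − 5 ⇒ −23p = -9 ⇒ p = 9/23, and the value is (-12)·(9/23) + 4 = -16/23.
For the keeper: with q = P(L), equating Low's and High's payoffs gives −14q + 6 = 9q − 5 ⇒ q = 11/23.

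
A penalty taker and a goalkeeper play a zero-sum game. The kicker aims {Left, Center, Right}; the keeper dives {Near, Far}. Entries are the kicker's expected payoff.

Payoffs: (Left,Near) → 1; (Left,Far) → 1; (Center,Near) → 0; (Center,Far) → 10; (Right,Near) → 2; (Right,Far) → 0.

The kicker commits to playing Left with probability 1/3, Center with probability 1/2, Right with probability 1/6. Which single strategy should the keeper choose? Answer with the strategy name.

Near

If the keeper plays Near, the kicker's expected payoff is (1/3)·1 + (1/2)·0 + (1/6)·2 = 2/3.
If the keeper plays Far, the kicker's expected payoff is (1/3)·1 + (1/2)·10 + (1/6)·0 = 16/3.
The keeper minimizes the kicker's payoff; the smallest is 2/3, so the best response is Near.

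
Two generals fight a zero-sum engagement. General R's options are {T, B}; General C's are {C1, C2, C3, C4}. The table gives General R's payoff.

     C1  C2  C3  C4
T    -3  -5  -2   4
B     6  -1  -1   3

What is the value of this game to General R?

-1

Row minima: T → -5, B → -1; maximin = -1.
Column maxima: C1 → 6, C2 → -1, C3 → -1, C4 → 4; minimax = -1.
Since maximin = minimax = -1, there is a saddle point and the value is -1.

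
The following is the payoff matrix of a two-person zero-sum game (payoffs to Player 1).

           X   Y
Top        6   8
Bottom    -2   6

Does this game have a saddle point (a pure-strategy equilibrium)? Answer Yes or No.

Yes

Row minima: Top → 6, Bottom → -2; maximin = 6.
Column maxima: X → 6, Y → 8; minimax = 6.
maximin = minimax = 6, so a saddle point exists.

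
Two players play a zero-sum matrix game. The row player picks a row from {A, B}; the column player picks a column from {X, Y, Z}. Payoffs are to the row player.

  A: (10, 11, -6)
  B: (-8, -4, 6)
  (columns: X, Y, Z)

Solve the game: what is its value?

Row minima: A → -6, B → -8; maximin = -6.
Column maxima: X → 10, Y → 11, Z → 6; minimax = 6.
-6 ≠ 6, so there is no saddle point; optimal play is mixed.
Y is strictly dominated by X (it gives the row player strictly more in every row), so the column player never plays it.
On the remaining 2×2 (A, B vs X, Z):
Let the row player play A with probability p. Expected payoff against X: 10p + (-8)(1−p) = 18p − 8; against Z: (-6)p + 6(1−p) = −12p + 6.
Setting these equal: 18p − 8 = −12p + 6 ⇒ 30p = 14 ⇒ p = 7/15, and the value is (18)·(7/15) − 8 = 2/5.
For the column player: with q = P(X), equating A's and B's payoffs gives 16q − 6 = −14q + 6 ⇒ q = 2/5.

2/5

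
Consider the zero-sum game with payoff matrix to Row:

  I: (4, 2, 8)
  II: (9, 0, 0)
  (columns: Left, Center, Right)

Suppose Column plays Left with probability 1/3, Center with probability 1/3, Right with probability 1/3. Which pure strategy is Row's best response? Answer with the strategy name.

Expected payoff of I: (1/3)·4 + (1/3)·2 + (1/3)·8 = 14/3.
Expected payoff of II: (1/3)·9 + (1/3)·0 + (1/3)·0 = 3.
The largest is 14/3, so Row's best response is I.

I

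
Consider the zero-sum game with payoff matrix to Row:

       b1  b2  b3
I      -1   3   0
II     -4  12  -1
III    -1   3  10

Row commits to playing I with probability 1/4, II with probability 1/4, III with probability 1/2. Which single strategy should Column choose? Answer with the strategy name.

If Column plays b1, Row's expected payoff is (1/4)·(-1) + (1/4)·(-4) + (1/2)·(-1) = -7/4.
If Column plays b2, Row's expected payoff is (1/4)·3 + (1/4)·12 + (1/2)·3 = 21/4.
If Column plays b3, Row's expected payoff is (1/4)·0 + (1/4)·(-1) + (1/2)·10 = 19/4.
Column minimizes Row's payoff; the smallest is -7/4, so the best response is b1.

b1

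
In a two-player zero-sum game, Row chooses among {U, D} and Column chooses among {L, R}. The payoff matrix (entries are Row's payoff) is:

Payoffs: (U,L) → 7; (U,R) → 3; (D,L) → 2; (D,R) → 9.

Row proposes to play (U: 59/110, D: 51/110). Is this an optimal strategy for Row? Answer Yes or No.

No

Against L this mix gives (59/110)·7 + (51/110)·2 = 103/22.
Against R this mix gives (59/110)·3 + (51/110)·9 = 318/55.
Column will play L, holding Row to 103/22. Shifting weight toward the row that does better against L would raise this floor (the equalizing mix achieves 57/11 against both L and R), so the proposed strategy is not optimal.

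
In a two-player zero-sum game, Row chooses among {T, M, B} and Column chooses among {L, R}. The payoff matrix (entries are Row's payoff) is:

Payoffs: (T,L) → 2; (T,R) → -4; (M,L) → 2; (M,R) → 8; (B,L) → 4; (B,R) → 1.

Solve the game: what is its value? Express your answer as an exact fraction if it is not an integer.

10/3

Row minima: T → -4, M → 2, B → 1; maximin = 2.
Column maxima: L → 4, R → 8; minimax = 4.
2 ≠ 4, so there is no saddle point; optimal play is mixed.
T is strictly dominated by B, so Row never plays it.
On the remaining 2×2 (M, B vs L, R):
Let Row play M with probability p. Expected payoff against L: 2p + 4(1−p) = −2p + 4; against R: 8p + 1(1−p) = 7p + 1.
Setting these equal: −2p + 4 = 7p + 1 ⇒ −9p = -3 ⇒ p = 1/3, and the value is (-2)·(1/3) + 4 = 10/3.
For Column: with q = P(L), equating M's and B's payoffs gives −6q + 8 = 3q + 1 ⇒ q = 7/9.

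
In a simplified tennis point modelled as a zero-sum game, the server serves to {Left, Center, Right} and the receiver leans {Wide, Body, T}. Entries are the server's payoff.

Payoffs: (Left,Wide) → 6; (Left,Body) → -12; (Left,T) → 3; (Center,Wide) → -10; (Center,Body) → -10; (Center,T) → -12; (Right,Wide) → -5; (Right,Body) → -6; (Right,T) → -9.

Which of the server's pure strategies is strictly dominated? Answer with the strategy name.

Center

Right gives a strictly higher payoff than Center against every column: -5 > -10, -6 > -10, -9 > -12.
So Center is strictly dominated and the server never plays it.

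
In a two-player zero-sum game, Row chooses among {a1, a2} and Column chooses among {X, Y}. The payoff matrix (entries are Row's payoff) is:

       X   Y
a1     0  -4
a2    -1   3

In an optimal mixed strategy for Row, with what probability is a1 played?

Row minima: a1 → -4, a2 → -1; maximin = -1.
Column maxima: X → 0, Y → 3; minimax = 0.
-1 ≠ 0, so there is no saddle point; optimal play is mixed.
Let Row play a1 with probability p. Expected payoff against X: 0p + (-1)(1−p) = p − 1; against Y: (-4)p + 3(1−p) = −7p + 3.
Setting these equal: p − 1 = −7p + 3 ⇒ 8p = 4 ⇒ p = 1/2, and the value is (1)·(1/2) − 1 = -1/2.
For Column: with q = P(X), equating a1's and a2's payoffs gives 4q − 4 = −4q + 3 ⇒ q = 7/8.

1/2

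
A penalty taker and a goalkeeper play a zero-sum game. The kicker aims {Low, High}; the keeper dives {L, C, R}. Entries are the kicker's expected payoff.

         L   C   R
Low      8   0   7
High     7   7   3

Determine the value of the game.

49/11

Row minima: Low → 0, High → 3; maximin = 3.
Column maxima: L → 8, C → 7, R → 7; minimax = 7.
3 ≠ 7, so there is no saddle point; optimal play is mixed.
L is strictly dominated by R (it gives the kicker strictly more in every row), so the keeper never plays it.
On the remaining 2×2 (Low, High vs C, R):
Let the kicker play Low with probability p. Expected payoff against C: 0p + 7(1−p) = −7p + 7; against R: 7p + 3(1−p) = 4p + 3.
Setting these equal: −7p + 7 = 4p + 3 ⇒ −11p = -4 ⇒ p = 4/11, and the value is (-7)·(4/11) + 7 = 49/11.
For the keeper: with q = P(C), equating Low's and High's payoffs gives −7q + 7 = 4q + 3 ⇒ q = 4/11.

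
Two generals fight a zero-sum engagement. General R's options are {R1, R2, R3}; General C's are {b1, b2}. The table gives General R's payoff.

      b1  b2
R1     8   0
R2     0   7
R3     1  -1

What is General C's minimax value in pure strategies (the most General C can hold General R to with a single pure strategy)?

Column maxima: b1 → 8, b2 → 7.
The smallest of these is 7.

7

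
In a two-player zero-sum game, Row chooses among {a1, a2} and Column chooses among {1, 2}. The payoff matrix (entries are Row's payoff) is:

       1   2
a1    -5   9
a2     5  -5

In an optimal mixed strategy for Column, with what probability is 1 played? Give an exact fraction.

7/12

Row minima: a1 → -5, a2 → -5; maximin = -5.
Column maxima: 1 → 5, 2 → 9; minimax = 5.
-5 ≠ 5, so there is no saddle point; optimal play is mixed.
Let Row play a1 with probability p. Expected payoff against 1: (-5)p + 5(1−p) = −10p + 5; against 2: 9p + (-5)(1−p) = 14p − 5.
Setting these equal: −10p + 5 = 14p − 5 ⇒ −24p = -10 ⇒ p = 5/12, and the value is (-10)·(5/12) + 5 = 5/6.
For Column: with q = P(1), equating a1's and a2's payoffs gives −14q + 9 = 10q − 5 ⇒ q = 7/12.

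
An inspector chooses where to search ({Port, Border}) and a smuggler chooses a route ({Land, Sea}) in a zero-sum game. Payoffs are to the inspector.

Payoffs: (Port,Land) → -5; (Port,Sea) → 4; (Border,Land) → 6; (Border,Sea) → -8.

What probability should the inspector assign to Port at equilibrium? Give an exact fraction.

14/23

Row minima: Port → -5, Border → -8; maximin = -5.
Column maxima: Land → 6, Sea → 4; minimax = 4.
-5 ≠ 4, so there is no saddle point; optimal play is mixed.
Let the inspector play Port with probability p. Expected payoff against Land: (-5)p + 6(1−p) = −11p + 6; against Sea: 4p + (-8)(1−p) = 12p − 8.
Setting these equal: −11p + 6 = 12p − 8 ⇒ −23p = -14 ⇒ p = 14/23, and the value is (-11)·(14/23) + 6 = -16/23.
For the smuggler: with q = P(Land), equating Port's and Border's payoffs gives −9q + 4 = 14q − 8 ⇒ q = 12/23.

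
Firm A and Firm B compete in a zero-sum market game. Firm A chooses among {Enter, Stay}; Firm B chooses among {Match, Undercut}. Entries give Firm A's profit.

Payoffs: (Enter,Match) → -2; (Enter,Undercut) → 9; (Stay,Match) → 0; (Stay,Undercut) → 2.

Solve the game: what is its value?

Row minima: Enter → -2, Stay → 0; maximin = 0.
Column maxima: Match → 0, Undercut → 9; minimax = 0.
Since maximin = minimax = 0, there is a saddle point and the value is 0.

0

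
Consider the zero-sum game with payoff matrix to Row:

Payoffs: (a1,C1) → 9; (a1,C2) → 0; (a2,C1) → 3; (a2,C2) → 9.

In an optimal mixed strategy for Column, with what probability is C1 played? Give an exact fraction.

Row minima: a1 → 0, a2 → 3; maximin = 3.
Column maxima: C1 → 9, C2 → 9; minimax = 9.
3 ≠ 9, so there is no saddle point; optimal play is mixed.
Let Row play a1 with probability p. Expected payoff against C1: 9p + 3(1−p) = 6p + 3; against C2: 0p + 9(1−p) = −9p + 9.
Setting these equal: 6p + 3 = −9p + 9 ⇒ 15p = 6 ⇒ p = 2/5, and the value is (6)·(2/5) + 3 = 27/5.
For Column: with q = P(C1), equating a1's and a2's payoffs gives 9q = −6q + 9 ⇒ q = 3/5.

3/5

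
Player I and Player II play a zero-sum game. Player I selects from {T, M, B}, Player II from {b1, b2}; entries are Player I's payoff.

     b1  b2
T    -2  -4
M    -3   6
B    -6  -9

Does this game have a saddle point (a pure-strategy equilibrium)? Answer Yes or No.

No

Row minima: T → -4, M → -3, B → -9; maximin = -3.
Column maxima: b1 → -2, b2 → 6; minimax = -2.
-3 ≠ -2, so no pure-strategy equilibrium exists.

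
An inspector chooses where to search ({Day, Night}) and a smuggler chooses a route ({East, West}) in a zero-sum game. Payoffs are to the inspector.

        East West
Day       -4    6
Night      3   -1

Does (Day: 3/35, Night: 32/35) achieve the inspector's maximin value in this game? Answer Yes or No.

No

Against East this mix gives (3/35)·(-4) + (32/35)·3 = 12/5.
Against West this mix gives (3/35)·6 + (32/35)·(-1) = -2/5.
The smuggler will play West, holding the inspector to -2/5. Shifting weight toward the row that does better against West would raise this floor (the equalizing mix achieves 1 against both West and East), so the proposed strategy is not optimal.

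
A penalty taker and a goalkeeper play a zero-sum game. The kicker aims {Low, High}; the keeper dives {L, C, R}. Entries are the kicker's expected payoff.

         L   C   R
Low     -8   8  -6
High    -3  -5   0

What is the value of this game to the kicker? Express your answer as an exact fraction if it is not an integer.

Row minima: Low → -8, High → -5; maximin = -5.
Column maxima: L → -3, C → 8, R → 0; minimax = -3.
-5 ≠ -3, so there is no saddle point; optimal play is mixed.
R is strictly dominated by L (it gives the kicker strictly more in every row), so the keeper never plays it.
On the remaining 2×2 (Low, High vs L, C):
Let the kicker play Low with probability p. Expected payoff against L: (-8)p + (-3)(1−p) = −5p − 3; against C: 8p + (-5)(1−p) = 13p − 5.
Setting these equal: −5p − 3 = 13p − 5 ⇒ −18p = -2 ⇒ p = 1/9, and the value is (-5)·(1/9) − 3 = -32/9.
For the keeper: with q = P(L), equating Low's and High's payoffs gives −16q + 8 = 2q − 5 ⇒ q = 13/18.

-32/9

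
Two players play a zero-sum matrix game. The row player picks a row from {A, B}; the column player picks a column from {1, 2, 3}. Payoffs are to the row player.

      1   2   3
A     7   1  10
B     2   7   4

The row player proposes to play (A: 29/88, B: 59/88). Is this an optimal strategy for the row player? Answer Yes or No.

No

Against 1 this mix gives (29/88)·7 + (59/88)·2 = 321/88.
Against 2 this mix gives (29/88)·1 + (59/88)·7 = 221/44.
Against 3 this mix gives (29/88)·10 + (59/88)·4 = 263/44.
The column player will play 1, holding the row player to 321/88. Shifting weight toward the row that does better against 1 would raise this floor (the equalizing mix achieves 47/11 against both 1 and 2), so the proposed strategy is not optimal.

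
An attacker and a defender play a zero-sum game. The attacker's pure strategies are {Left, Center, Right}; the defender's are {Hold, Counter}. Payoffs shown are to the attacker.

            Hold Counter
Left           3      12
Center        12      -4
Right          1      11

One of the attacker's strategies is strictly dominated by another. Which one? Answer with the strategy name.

Right

Left gives a strictly higher payoff than Right against every column: 3 > 1, 12 > 11.
So Right is strictly dominated and the attacker never plays it.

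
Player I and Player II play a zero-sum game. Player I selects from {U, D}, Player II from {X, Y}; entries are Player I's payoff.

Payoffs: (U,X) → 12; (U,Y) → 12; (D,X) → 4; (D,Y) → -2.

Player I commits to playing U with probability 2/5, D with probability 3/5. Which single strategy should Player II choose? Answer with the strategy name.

If Player II plays X, Player I's expected payoff is (2/5)·12 + (3/5)·4 = 36/5.
If Player II plays Y, Player I's expected payoff is (2/5)·12 + (3/5)·(-2) = 18/5.
Player II minimizes Player I's payoff; the smallest is 18/5, so the best response is Y.

Y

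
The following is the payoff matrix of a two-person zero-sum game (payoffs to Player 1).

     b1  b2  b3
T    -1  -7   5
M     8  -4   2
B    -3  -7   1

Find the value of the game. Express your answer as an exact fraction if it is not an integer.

Row minima: T → -7, M → -4, B → -7; maximin = -4.
Column maxima: b1 → 8, b2 → -4, b3 → 5; minimax = -4.
Since maximin = minimax = -4, there is a saddle point and the value is -4.

-4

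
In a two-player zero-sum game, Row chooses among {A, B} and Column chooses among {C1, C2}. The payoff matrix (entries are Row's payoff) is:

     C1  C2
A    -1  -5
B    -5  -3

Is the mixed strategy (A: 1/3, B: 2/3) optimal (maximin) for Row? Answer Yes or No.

Yes

Against C1 this mix gives (1/3)·(-1) + (2/3)·(-5) = -11/3.
Against C2 this mix gives (1/3)·(-5) + (2/3)·(-3) = -11/3.
All of Column's active replies (C1, C2) yield -11/3, and no column does worse for Row. The mix makes Column indifferent and guarantees -11/3, so it is optimal.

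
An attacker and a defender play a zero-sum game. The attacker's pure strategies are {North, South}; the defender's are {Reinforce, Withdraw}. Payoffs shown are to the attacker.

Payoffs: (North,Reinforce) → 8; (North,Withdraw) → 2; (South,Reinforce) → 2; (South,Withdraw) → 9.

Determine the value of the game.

Row minima: North → 2, South → 2; maximin = 2.
Column maxima: Reinforce → 8, Withdraw → 9; minimax = 8.
2 ≠ 8, so there is no saddle point; optimal play is mixed.
Let the attacker play North with probability p. Expected payoff against Reinforce: 8p + 2(1−p) = 6p + 2; against Withdraw: 2p + 9(1−p) = −7p + 9.
Setting these equal: 6p + 2 = −7p + 9 ⇒ 13p = 7 ⇒ p = 7/13, and the value is (6)·(7/13) + 2 = 68/13.
For the defender: with q = P(Reinforce), equating North's and South's payoffs gives 6q + 2 = −7q + 9 ⇒ q = 7/13.

68/13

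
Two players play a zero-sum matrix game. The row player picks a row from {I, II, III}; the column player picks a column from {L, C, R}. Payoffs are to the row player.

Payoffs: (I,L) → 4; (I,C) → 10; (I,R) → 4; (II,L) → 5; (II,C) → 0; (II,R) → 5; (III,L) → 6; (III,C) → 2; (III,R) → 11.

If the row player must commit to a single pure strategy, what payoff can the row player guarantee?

4

Row minima: I → 4, II → 0, III → 2.
The best of these is 4.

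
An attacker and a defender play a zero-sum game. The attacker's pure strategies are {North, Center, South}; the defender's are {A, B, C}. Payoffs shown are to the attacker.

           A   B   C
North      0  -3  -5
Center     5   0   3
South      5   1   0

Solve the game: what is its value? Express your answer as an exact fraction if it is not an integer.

Row minima: North → -5, Center → 0, South → 0; maximin = 0.
Column maxima: A → 5, B → 1, C → 3; minimax = 1.
0 ≠ 1, so there is no saddle point; optimal play is mixed.
North is strictly dominated by Center, so the attacker never plays it.
A is strictly dominated by B (it gives the attacker strictly more in every row), so the defender never plays it.
On the remaining 2×2 (Center, South vs B, C):
Let the attacker play Center with probability p. Expected payoff against B: 0p + 1(1−p) = −p + 1; against C: 3p + 0(1−p) = 3p.
Setting these equal: −p + 1 = 3p ⇒ −4p = -1 ⇒ p = 1/4, and the value is (-1)·(1/4) + 1 = 3/4.
For the defender: with q = P(B), equating Center's and South's payoffs gives −3q + 3 = q ⇒ q = 3/4.

3/4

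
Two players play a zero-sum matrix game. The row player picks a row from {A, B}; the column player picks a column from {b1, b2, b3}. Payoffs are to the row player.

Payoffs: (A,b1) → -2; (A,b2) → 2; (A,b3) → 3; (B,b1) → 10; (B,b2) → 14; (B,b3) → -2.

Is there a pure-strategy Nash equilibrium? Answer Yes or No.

Row minima: A → -2, B → -2; maximin = -2.
Column maxima: b1 → 10, b2 → 14, b3 → 3; minimax = 3.
-2 ≠ 3, so no pure-strategy equilibrium exists.

No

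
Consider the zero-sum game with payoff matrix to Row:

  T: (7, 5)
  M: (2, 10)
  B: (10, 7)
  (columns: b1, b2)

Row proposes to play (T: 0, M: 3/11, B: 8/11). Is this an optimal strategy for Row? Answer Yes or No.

Yes

Against b1 this mix gives (3/11)·2 + (8/11)·10 = 86/11.
Against b2 this mix gives (3/11)·10 + (8/11)·7 = 86/11.
All of Column's active replies (b1, b2) yield 86/11, and no column does worse for Row. The mix makes Column indifferent and guarantees 86/11, so it is optimal.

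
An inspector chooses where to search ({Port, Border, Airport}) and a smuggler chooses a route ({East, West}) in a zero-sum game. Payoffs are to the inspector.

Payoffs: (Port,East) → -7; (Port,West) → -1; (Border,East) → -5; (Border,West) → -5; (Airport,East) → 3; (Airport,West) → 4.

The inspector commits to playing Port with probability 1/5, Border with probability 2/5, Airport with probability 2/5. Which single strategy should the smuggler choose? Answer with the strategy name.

If the smuggler plays East, the inspector's expected payoff is (1/5)·(-7) + (2/5)·(-5) + (2/5)·3 = -11/5.
If the smuggler plays West, the inspector's expected payoff is (1/5)·(-1) + (2/5)·(-5) + (2/5)·4 = -3/5.
The smuggler minimizes the inspector's payoff; the smallest is -11/5, so the best response is East.

East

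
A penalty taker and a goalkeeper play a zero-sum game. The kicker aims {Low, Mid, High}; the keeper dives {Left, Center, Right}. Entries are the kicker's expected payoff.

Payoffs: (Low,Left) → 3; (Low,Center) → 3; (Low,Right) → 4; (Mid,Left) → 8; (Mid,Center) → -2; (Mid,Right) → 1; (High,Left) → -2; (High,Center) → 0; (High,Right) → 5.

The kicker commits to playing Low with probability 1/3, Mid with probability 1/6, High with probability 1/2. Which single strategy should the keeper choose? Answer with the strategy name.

If the keeper plays Left, the kicker's expected payoff is (1/3)·3 + (1/6)·8 + (1/2)·(-2) = 4/3.
If the keeper plays Center, the kicker's expected payoff is (1/3)·3 + (1/6)·(-2) + (1/2)·0 = 2/3.
If the keeper plays Right, the kicker's expected payoff is (1/3)·4 + (1/6)·1 + (1/2)·5 = 4.
The keeper minimizes the kicker's payoff; the smallest is 2/3, so the best response is Center.

Center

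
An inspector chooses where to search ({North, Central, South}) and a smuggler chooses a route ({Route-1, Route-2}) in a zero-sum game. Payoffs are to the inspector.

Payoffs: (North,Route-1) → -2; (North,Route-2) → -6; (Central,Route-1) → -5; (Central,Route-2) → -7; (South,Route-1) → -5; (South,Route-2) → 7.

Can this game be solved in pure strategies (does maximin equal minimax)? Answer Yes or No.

Row minima: North → -6, Central → -7, South → -5; maximin = -5.
Column maxima: Route-1 → -2, Route-2 → 7; minimax = -2.
-5 ≠ -2, so no pure-strategy equilibrium exists.

No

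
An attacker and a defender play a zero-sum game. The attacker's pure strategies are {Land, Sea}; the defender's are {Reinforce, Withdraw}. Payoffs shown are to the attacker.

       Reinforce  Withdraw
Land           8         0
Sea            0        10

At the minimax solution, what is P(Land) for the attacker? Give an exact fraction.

5/9

Row minima: Land → 0, Sea → 0; maximin = 0.
Column maxima: Reinforce → 8, Withdraw → 10; minimax = 8.
0 ≠ 8, so there is no saddle point; optimal play is mixed.
Let the attacker play Land with probability p. Expected payoff against Reinforce: 8p + 0(1−p) = 8p; against Withdraw: 0p + 10(1−p) = −10p + 10.
Setting these equal: 8p = −10p + 10 ⇒ 18p = 10 ⇒ p = 5/9, and the value is (8)·(5/9) = 40/9.
For the defender: with q = P(Reinforce), equating Land's and Sea's payoffs gives 8q = −10q + 10 ⇒ q = 5/9.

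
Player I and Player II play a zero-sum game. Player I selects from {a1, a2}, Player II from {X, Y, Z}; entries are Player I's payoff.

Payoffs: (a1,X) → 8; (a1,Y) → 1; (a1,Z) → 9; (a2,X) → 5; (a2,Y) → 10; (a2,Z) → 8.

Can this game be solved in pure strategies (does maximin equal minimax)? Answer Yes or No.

No

Row minima: a1 → 1, a2 → 5; maximin = 5.
Column maxima: X → 8, Y → 10, Z → 9; minimax = 8.
5 ≠ 8, so no pure-strategy equilibrium exists.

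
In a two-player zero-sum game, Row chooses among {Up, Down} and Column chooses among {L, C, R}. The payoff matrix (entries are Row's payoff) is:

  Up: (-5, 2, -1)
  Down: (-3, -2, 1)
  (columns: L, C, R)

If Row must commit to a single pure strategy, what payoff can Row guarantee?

Row minima: Up → -5, Down → -3.
The best of these is -3.

-3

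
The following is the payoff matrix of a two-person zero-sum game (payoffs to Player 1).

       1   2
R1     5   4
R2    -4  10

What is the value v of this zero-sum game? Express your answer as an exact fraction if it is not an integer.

22/5

Row minima: R1 → 4, R2 → -4; maximin = 4.
Column maxima: 1 → 5, 2 → 10; minimax = 5.
4 ≠ 5, so there is no saddle point; optimal play is mixed.
Let Player 1 play R1 with probability p. Expected payoff against 1: 5p + (-4)(1−p) = 9p − 4; against 2: 4p + 10(1−p) = −6p + 10.
Setting these equal: 9p − 4 = −6p + 10 ⇒ 15p = 14 ⇒ p = 14/15, and the value is (9)·(14/15) − 4 = 22/5.
For Player 2: with q = P(1), equating R1's and R2's payoffs gives q + 4 = −14q + 10 ⇒ q = 2/5.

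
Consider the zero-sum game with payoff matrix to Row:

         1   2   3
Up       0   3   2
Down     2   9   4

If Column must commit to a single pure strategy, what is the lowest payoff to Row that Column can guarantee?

2

Column maxima: 1 → 2, 2 → 9, 3 → 4.
The smallest of these is 2.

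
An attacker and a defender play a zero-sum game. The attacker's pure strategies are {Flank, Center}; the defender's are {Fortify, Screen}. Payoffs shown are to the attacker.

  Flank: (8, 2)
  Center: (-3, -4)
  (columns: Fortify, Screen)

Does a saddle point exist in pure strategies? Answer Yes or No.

Yes

Row minima: Flank → 2, Center → -4; maximin = 2.
Column maxima: Fortify → 8, Screen → 2; minimax = 2.
maximin = minimax = 2, so a saddle point exists.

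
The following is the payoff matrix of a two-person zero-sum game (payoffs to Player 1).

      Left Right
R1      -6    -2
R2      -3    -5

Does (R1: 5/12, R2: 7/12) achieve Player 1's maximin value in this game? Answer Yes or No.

No

Against Left this mix gives (5/12)·(-6) + (7/12)·(-3) = -17/4.
Against Right this mix gives (5/12)·(-2) + (7/12)·(-5) = -15/4.
Player 2 will play Left, holding Player 1 to -17/4. Shifting weight toward the row that does better against Left would raise this floor (the equalizing mix achieves -4 against both Left and Right), so the proposed strategy is not optimal.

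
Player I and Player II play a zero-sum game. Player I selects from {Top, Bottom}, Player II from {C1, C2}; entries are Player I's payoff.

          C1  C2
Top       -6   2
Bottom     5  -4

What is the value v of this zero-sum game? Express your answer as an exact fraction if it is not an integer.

Row minima: Top → -6, Bottom → -4; maximin = -4.
Column maxima: C1 → 5, C2 → 2; minimax = 2.
-4 ≠ 2, so there is no saddle point; optimal play is mixed.
Let Player I play Top with probability p. Expected payoff against C1: (-6)p + 5(1−p) = −11p + 5; against C2: 2p + (-4)(1−p) = 6p − 4.
Setting these equal: −11p + 5 = 6p − 4 ⇒ −17p = -9 ⇒ p = 9/17, and the value is (-11)·(9/17) + 5 = -14/17.
For Player II: with q = P(C1), equating Top's and Bottom's payoffs gives −8q + 2 = 9q − 4 ⇒ q = 6/17.

-14/17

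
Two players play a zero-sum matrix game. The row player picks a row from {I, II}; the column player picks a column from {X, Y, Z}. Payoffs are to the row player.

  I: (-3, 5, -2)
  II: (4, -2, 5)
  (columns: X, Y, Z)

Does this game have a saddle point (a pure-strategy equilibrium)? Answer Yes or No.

No

Row minima: I → -3, II → -2; maximin = -2.
Column maxima: X → 4, Y → 5, Z → 5; minimax = 4.
-2 ≠ 4, so no pure-strategy equilibrium exists.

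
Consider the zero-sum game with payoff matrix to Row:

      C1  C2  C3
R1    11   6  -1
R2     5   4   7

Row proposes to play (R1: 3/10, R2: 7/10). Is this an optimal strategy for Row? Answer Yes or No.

Yes

Against C1 this mix gives (3/10)·11 + (7/10)·5 = 34/5.
Against C2 this mix gives (3/10)·6 + (7/10)·4 = 23/5.
Against C3 this mix gives (3/10)·(-1) + (7/10)·7 = 23/5.
All of Column's active replies (C2, C3) yield 23/5, and no column does worse for Row. The mix makes Column indifferent and guarantees 23/5, so it is optimal.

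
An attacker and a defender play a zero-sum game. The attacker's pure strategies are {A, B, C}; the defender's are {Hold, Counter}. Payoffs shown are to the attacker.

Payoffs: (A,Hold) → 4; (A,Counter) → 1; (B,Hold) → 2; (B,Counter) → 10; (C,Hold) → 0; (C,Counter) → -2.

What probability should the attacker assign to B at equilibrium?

Row minima: A → 1, B → 2, C → -2; maximin = 2.
Column maxima: Hold → 4, Counter → 10; minimax = 4.
2 ≠ 4, so there is no saddle point; optimal play is mixed.
C is strictly dominated by A, so the attacker never plays it.
On the remaining 2×2 (A, B vs Hold, Counter):
Let the attacker play A with probability p. Expected payoff against Hold: 4p + 2(1−p) = 2p + 2; against Counter: 1p + 10(1−p) = −9p + 10.
Setting these equal: 2p + 2 = −9p + 10 ⇒ 11p = 8 ⇒ p = 8/11, and the value is (2)·(8/11) + 2 = 38/11.
For the defender: with q = P(Hold), equating A's and B's payoffs gives 3q + 1 = −8q + 10 ⇒ q = 9/11.

3/11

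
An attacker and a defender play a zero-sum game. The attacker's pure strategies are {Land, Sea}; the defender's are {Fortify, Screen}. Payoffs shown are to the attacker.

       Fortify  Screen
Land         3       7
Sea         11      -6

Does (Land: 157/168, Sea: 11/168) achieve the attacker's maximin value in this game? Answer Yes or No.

Against Fortify this mix gives (157/168)·3 + (11/168)·11 = 74/21.
Against Screen this mix gives (157/168)·7 + (11/168)·(-6) = 1033/168.
The defender will play Fortify, holding the attacker to 74/21. Shifting weight toward the row that does better against Fortify would raise this floor (the equalizing mix achieves 95/21 against both Fortify and Screen), so the proposed strategy is not optimal.

No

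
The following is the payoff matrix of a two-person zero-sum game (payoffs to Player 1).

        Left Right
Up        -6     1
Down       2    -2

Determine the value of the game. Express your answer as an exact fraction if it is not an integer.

Row minima: Up → -6, Down → -2; maximin = -2.
Column maxima: Left → 2, Right → 1; minimax = 1.
-2 ≠ 1, so there is no saddle point; optimal play is mixed.
Let Player 1 play Up with probability p. Expected payoff against Left: (-6)p + 2(1−p) = −8p + 2; against Right: 1p + (-2)(1−p) = 3p − 2.
Setting these equal: −8p + 2 = 3p − 2 ⇒ −11p = -4 ⇒ p = 4/11, and the value is (-8)·(4/11) + 2 = -10/11.
For Player 2: with q = P(Left), equating Up's and Down's payoffs gives −7q + 1 = 4q − 2 ⇒ q = 3/11.

-10/11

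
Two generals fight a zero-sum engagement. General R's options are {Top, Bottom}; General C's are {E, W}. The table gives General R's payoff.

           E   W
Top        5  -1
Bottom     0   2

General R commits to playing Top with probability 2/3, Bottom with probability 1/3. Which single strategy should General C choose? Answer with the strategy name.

If General C plays E, General R's expected payoff is (2/3)·5 + (1/3)·0 = 10/3.
If General C plays W, General R's expected payoff is (2/3)·(-1) + (1/3)·2 = 0.
General C minimizes General R's payoff; the smallest is 0, so the best response is W.

W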